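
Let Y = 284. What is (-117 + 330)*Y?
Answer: 60492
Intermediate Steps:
(-117 + 330)*Y = (-117 + 330)*284 = 213*284 = 60492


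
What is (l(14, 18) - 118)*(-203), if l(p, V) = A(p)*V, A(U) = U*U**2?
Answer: -10002622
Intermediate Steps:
A(U) = U**3
l(p, V) = V*p**3 (l(p, V) = p**3*V = V*p**3)
(l(14, 18) - 118)*(-203) = (18*14**3 - 118)*(-203) = (18*2744 - 118)*(-203) = (49392 - 118)*(-203) = 49274*(-203) = -10002622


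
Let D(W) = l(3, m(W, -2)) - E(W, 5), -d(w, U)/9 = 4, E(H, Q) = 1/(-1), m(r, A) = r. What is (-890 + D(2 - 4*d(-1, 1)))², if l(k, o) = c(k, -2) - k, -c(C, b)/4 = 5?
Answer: 831744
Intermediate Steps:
c(C, b) = -20 (c(C, b) = -4*5 = -20)
E(H, Q) = -1
d(w, U) = -36 (d(w, U) = -9*4 = -36)
l(k, o) = -20 - k
D(W) = -22 (D(W) = (-20 - 1*3) - 1*(-1) = (-20 - 3) + 1 = -23 + 1 = -22)
(-890 + D(2 - 4*d(-1, 1)))² = (-890 - 22)² = (-912)² = 831744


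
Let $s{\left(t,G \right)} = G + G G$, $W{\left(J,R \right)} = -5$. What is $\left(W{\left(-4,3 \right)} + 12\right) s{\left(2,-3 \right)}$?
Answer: $42$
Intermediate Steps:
$s{\left(t,G \right)} = G + G^{2}$
$\left(W{\left(-4,3 \right)} + 12\right) s{\left(2,-3 \right)} = \left(-5 + 12\right) \left(- 3 \left(1 - 3\right)\right) = 7 \left(\left(-3\right) \left(-2\right)\right) = 7 \cdot 6 = 42$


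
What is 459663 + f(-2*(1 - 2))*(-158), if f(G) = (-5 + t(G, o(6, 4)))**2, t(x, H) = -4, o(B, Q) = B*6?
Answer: 446865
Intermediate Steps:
o(B, Q) = 6*B
f(G) = 81 (f(G) = (-5 - 4)**2 = (-9)**2 = 81)
459663 + f(-2*(1 - 2))*(-158) = 459663 + 81*(-158) = 459663 - 12798 = 446865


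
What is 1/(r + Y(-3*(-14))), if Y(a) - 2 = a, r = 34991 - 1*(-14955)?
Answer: 1/49990 ≈ 2.0004e-5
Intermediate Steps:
r = 49946 (r = 34991 + 14955 = 49946)
Y(a) = 2 + a
1/(r + Y(-3*(-14))) = 1/(49946 + (2 - 3*(-14))) = 1/(49946 + (2 + 42)) = 1/(49946 + 44) = 1/49990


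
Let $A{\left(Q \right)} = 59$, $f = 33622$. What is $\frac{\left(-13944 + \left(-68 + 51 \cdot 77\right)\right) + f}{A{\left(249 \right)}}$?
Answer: $\frac{23537}{59} \approx 398.93$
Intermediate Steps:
$\frac{\left(-13944 + \left(-68 + 51 \cdot 77\right)\right) + f}{A{\left(249 \right)}} = \frac{\left(-13944 + \left(-68 + 51 \cdot 77\right)\right) + 33622}{59} = \left(\left(-13944 + \left(-68 + 3927\right)\right) + 33622\right) \frac{1}{59} = \left(\left(-13944 + 3859\right) + 33622\right) \frac{1}{59} = \left(-10085 + 33622\right) \frac{1}{59} = 23537 \cdot \frac{1}{59} = \frac{23537}{59}$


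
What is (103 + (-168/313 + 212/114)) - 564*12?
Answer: -118886663/17841 ≈ -6663.7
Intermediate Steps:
(103 + (-168/313 + 212/114)) - 564*12 = (103 + (-168*1/313 + 212*(1/114))) - 6768 = (103 + (-168/313 + 106/57)) - 6768 = (103 + 23602/17841) - 6768 = 1861225/17841 - 6768 = -118886663/17841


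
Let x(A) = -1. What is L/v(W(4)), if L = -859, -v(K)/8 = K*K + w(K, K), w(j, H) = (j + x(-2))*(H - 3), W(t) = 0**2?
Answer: 859/24 ≈ 35.792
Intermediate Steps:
W(t) = 0
w(j, H) = (-1 + j)*(-3 + H) (w(j, H) = (j - 1)*(H - 3) = (-1 + j)*(-3 + H))
v(K) = -24 - 16*K**2 + 32*K (v(K) = -8*(K*K + (3 - K - 3*K + K*K)) = -8*(K**2 + (3 - K - 3*K + K**2)) = -8*(K**2 + (3 + K**2 - 4*K)) = -8*(3 - 4*K + 2*K**2) = -24 - 16*K**2 + 32*K)
L/v(W(4)) = -859/(-24 - 16*0**2 + 32*0) = -859/(-24 - 16*0 + 0) = -859/(-24 + 0 + 0) = -859/(-24) = -859*(-1/24) = 859/24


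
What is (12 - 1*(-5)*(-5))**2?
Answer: 169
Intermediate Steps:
(12 - 1*(-5)*(-5))**2 = (12 + 5*(-5))**2 = (12 - 25)**2 = (-13)**2 = 169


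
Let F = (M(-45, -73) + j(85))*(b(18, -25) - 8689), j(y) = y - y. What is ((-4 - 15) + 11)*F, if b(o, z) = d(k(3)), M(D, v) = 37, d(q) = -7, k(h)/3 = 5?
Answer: 2574016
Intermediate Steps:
k(h) = 15 (k(h) = 3*5 = 15)
j(y) = 0
b(o, z) = -7
F = -321752 (F = (37 + 0)*(-7 - 8689) = 37*(-8696) = -321752)
((-4 - 15) + 11)*F = ((-4 - 15) + 11)*(-321752) = (-19 + 11)*(-321752) = -8*(-321752) = 2574016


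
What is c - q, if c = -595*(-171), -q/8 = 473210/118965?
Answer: 2421575921/23793 ≈ 1.0178e+5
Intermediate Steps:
q = -757136/23793 (q = -3785680/118965 = -8*94642/23793 = -757136/23793 ≈ -31.822)
c = 101745
c - q = 101745 - 1*(-757136/23793) = 101745 + 757136/23793 = 2421575921/23793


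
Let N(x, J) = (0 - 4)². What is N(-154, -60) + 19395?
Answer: 19411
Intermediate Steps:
N(x, J) = 16 (N(x, J) = (-4)² = 16)
N(-154, -60) + 19395 = 16 + 19395 = 19411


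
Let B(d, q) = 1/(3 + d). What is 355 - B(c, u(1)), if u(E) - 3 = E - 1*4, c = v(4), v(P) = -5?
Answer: 711/2 ≈ 355.50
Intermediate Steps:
c = -5
u(E) = -1 + E (u(E) = 3 + (E - 1*4) = 3 + (E - 4) = 3 + (-4 + E) = -1 + E)
355 - B(c, u(1)) = 355 - 1/(3 - 5) = 355 - 1/(-2) = 355 - 1*(-½) = 355 + ½ = 711/2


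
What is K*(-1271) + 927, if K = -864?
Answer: 1099071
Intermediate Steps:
K*(-1271) + 927 = -864*(-1271) + 927 = 1098144 + 927 = 1099071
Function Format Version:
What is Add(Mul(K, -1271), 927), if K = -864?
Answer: 1099071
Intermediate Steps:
Add(Mul(K, -1271), 927) = Add(Mul(-864, -1271), 927) = Add(1098144, 927) = 1099071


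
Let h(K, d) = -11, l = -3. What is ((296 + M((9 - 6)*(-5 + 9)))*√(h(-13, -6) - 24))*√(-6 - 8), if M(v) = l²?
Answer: -2135*√10 ≈ -6751.5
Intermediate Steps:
M(v) = 9 (M(v) = (-3)² = 9)
((296 + M((9 - 6)*(-5 + 9)))*√(h(-13, -6) - 24))*√(-6 - 8) = ((296 + 9)*√(-11 - 24))*√(-6 - 8) = (305*√(-35))*√(-14) = (305*(I*√35))*(I*√14) = (305*I*√35)*(I*√14) = -2135*√10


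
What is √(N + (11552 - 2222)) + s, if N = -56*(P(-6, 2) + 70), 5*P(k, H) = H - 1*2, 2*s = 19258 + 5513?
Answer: 24771/2 + √5410 ≈ 12459.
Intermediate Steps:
s = 24771/2 (s = (19258 + 5513)/2 = (½)*24771 = 24771/2 ≈ 12386.)
P(k, H) = -⅖ + H/5 (P(k, H) = (H - 1*2)/5 = (H - 2)/5 = (-2 + H)/5 = -⅖ + H/5)
N = -3920 (N = -56*((-⅖ + (⅕)*2) + 70) = -56*((-⅖ + ⅖) + 70) = -56*(0 + 70) = -56*70 = -3920)
√(N + (11552 - 2222)) + s = √(-3920 + (11552 - 2222)) + 24771/2 = √(-3920 + 9330) + 24771/2 = √5410 + 24771/2 = 24771/2 + √5410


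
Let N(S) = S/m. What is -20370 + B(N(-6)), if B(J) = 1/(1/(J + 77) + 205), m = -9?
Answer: -973033927/47768 ≈ -20370.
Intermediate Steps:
N(S) = -S/9 (N(S) = S/(-9) = S*(-⅑) = -S/9)
B(J) = 1/(205 + 1/(77 + J)) (B(J) = 1/(1/(77 + J) + 205) = 1/(205 + 1/(77 + J)))
-20370 + B(N(-6)) = -20370 + (77 - ⅑*(-6))/(15786 + 205*(-⅑*(-6))) = -20370 + (77 + ⅔)/(15786 + 205*(⅔)) = -20370 + (233/3)/(15786 + 410/3) = -20370 + (233/3)/(47768/3) = -20370 + (3/47768)*(233/3) = -20370 + 233/47768 = -973033927/47768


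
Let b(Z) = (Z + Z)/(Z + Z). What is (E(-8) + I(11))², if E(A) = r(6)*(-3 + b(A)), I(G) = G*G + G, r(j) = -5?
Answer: 20164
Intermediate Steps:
b(Z) = 1 (b(Z) = (2*Z)/((2*Z)) = (2*Z)*(1/(2*Z)) = 1)
I(G) = G + G² (I(G) = G² + G = G + G²)
E(A) = 10 (E(A) = -5*(-3 + 1) = -5*(-2) = 10)
(E(-8) + I(11))² = (10 + 11*(1 + 11))² = (10 + 11*12)² = (10 + 132)² = 142² = 20164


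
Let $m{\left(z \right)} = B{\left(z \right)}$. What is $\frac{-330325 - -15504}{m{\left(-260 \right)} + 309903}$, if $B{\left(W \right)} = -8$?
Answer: $- \frac{314821}{309895} \approx -1.0159$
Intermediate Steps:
$m{\left(z \right)} = -8$
$\frac{-330325 - -15504}{m{\left(-260 \right)} + 309903} = \frac{-330325 - -15504}{-8 + 309903} = \frac{-330325 + 15504}{309895} = \left(-314821\right) \frac{1}{309895} = - \frac{314821}{309895}$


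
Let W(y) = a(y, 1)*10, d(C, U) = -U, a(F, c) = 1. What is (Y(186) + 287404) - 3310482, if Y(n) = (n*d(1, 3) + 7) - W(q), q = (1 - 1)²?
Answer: -3023639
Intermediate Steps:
q = 0 (q = 0² = 0)
W(y) = 10 (W(y) = 1*10 = 10)
Y(n) = -3 - 3*n (Y(n) = (n*(-1*3) + 7) - 1*10 = (n*(-3) + 7) - 10 = (-3*n + 7) - 10 = (7 - 3*n) - 10 = -3 - 3*n)
(Y(186) + 287404) - 3310482 = ((-3 - 3*186) + 287404) - 3310482 = ((-3 - 558) + 287404) - 3310482 = (-561 + 287404) - 3310482 = 286843 - 3310482 = -3023639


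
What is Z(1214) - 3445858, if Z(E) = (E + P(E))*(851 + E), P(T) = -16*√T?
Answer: -938948 - 33040*√1214 ≈ -2.0901e+6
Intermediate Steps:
Z(E) = (851 + E)*(E - 16*√E) (Z(E) = (E - 16*√E)*(851 + E) = (851 + E)*(E - 16*√E))
Z(1214) - 3445858 = (1214² - 13616*√1214 - 19424*√1214 + 851*1214) - 3445858 = (1473796 - 13616*√1214 - 19424*√1214 + 1033114) - 3445858 = (2506910 - 33040*√1214) - 3445858 = -938948 - 33040*√1214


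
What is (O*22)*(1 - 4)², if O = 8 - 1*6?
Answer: 396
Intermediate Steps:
O = 2 (O = 8 - 6 = 2)
(O*22)*(1 - 4)² = (2*22)*(1 - 4)² = 44*(-3)² = 44*9 = 396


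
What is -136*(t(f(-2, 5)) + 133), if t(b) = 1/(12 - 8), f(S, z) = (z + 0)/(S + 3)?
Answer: -18122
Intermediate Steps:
f(S, z) = z/(3 + S)
t(b) = ¼ (t(b) = 1/4 = ¼)
-136*(t(f(-2, 5)) + 133) = -136*(¼ + 133) = -136*533/4 = -18122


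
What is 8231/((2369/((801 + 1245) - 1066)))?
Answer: 8066380/2369 ≈ 3405.0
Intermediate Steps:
8231/((2369/((801 + 1245) - 1066))) = 8231/((2369/(2046 - 1066))) = 8231/((2369/980)) = 8231/((2369*(1/980))) = 8231/(2369/980) = 8231*(980/2369) = 8066380/2369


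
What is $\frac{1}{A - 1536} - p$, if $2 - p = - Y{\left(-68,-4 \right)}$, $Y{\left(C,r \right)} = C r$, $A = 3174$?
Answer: $- \frac{448811}{1638} \approx -274.0$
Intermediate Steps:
$p = 274$ ($p = 2 - - \left(-68\right) \left(-4\right) = 2 - \left(-1\right) 272 = 2 - -272 = 2 + 272 = 274$)
$\frac{1}{A - 1536} - p = \frac{1}{3174 - 1536} - 274 = \frac{1}{1638} - 274 = - \frac{448811}{1638}$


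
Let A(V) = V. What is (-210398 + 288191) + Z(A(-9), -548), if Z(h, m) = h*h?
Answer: 77874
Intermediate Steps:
Z(h, m) = h²
(-210398 + 288191) + Z(A(-9), -548) = (-210398 + 288191) + (-9)² = 77793 + 81 = 77874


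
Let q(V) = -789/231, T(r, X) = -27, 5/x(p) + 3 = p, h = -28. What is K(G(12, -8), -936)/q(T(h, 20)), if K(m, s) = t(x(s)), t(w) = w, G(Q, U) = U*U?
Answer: 385/246957 ≈ 0.0015590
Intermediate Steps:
x(p) = 5/(-3 + p)
G(Q, U) = U²
q(V) = -263/77 (q(V) = -789*1/231 = -263/77)
K(m, s) = 5/(-3 + s)
K(G(12, -8), -936)/q(T(h, 20)) = (5/(-3 - 936))/(-263/77) = (5/(-939))*(-77/263) = (5*(-1/939))*(-77/263) = -5/939*(-77/263) = 385/246957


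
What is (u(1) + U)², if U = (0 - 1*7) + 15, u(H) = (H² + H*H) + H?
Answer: 121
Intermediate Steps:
u(H) = H + 2*H² (u(H) = (H² + H²) + H = 2*H² + H = H + 2*H²)
U = 8 (U = (0 - 7) + 15 = -7 + 15 = 8)
(u(1) + U)² = (1*(1 + 2*1) + 8)² = (1*(1 + 2) + 8)² = (1*3 + 8)² = (3 + 8)² = 11² = 121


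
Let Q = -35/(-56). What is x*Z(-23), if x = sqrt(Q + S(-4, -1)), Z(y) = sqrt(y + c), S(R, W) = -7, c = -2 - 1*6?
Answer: -sqrt(3162)/4 ≈ -14.058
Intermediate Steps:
c = -8 (c = -2 - 6 = -8)
Z(y) = sqrt(-8 + y) (Z(y) = sqrt(y - 8) = sqrt(-8 + y))
Q = 5/8 (Q = -35*(-1/56) = 5/8 ≈ 0.62500)
x = I*sqrt(102)/4 (x = sqrt(5/8 - 7) = sqrt(-51/8) = I*sqrt(102)/4 ≈ 2.5249*I)
x*Z(-23) = (I*sqrt(102)/4)*sqrt(-8 - 23) = (I*sqrt(102)/4)*sqrt(-31) = (I*sqrt(102)/4)*(I*sqrt(31)) = -sqrt(3162)/4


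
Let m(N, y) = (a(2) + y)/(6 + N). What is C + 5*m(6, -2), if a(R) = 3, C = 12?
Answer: 149/12 ≈ 12.417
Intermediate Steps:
m(N, y) = (3 + y)/(6 + N)
C + 5*m(6, -2) = 12 + 5*((3 - 2)/(6 + 6)) = 12 + 5*(1/12) = 12 + 5/12 = 149/12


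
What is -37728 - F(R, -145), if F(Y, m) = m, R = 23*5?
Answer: -37583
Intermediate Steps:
R = 115
-37728 - F(R, -145) = -37728 - 1*(-145) = -37728 + 145 = -37583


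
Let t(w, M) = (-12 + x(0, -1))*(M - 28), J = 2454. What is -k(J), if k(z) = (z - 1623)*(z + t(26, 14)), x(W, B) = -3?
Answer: -2213784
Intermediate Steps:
t(w, M) = 420 - 15*M (t(w, M) = (-12 - 3)*(M - 28) = -15*(-28 + M) = 420 - 15*M)
k(z) = (-1623 + z)*(210 + z) (k(z) = (z - 1623)*(z + (420 - 15*14)) = (-1623 + z)*(z + (420 - 210)) = (-1623 + z)*(z + 210) = (-1623 + z)*(210 + z))
-k(J) = -(-340830 + 2454² - 1413*2454) = -(-340830 + 6022116 - 3467502) = -1*2213784 = -2213784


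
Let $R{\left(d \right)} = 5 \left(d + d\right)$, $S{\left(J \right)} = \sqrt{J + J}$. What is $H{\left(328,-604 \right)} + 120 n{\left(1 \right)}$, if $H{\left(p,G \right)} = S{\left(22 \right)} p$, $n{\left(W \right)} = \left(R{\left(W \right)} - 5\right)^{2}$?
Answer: $3000 + 656 \sqrt{11} \approx 5175.7$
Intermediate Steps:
$S{\left(J \right)} = \sqrt{2} \sqrt{J}$ ($S{\left(J \right)} = \sqrt{2 J} = \sqrt{2} \sqrt{J}$)
$R{\left(d \right)} = 10 d$ ($R{\left(d \right)} = 5 \cdot 2 d = 10 d$)
$n{\left(W \right)} = \left(-5 + 10 W\right)^{2}$ ($n{\left(W \right)} = \left(10 W - 5\right)^{2} = \left(-5 + 10 W\right)^{2}$)
$H{\left(p,G \right)} = 2 p \sqrt{11}$ ($H{\left(p,G \right)} = \sqrt{2} \sqrt{22} p = 2 \sqrt{11} p = 2 p \sqrt{11}$)
$H{\left(328,-604 \right)} + 120 n{\left(1 \right)} = 2 \cdot 328 \sqrt{11} + 120 \cdot 25 \left(-1 + 2 \cdot 1\right)^{2} = 656 \sqrt{11} + 120 \cdot 25 \left(-1 + 2\right)^{2} = 656 \sqrt{11} + 120 \cdot 25 \cdot 1^{2} = 656 \sqrt{11} + 120 \cdot 25 \cdot 1 = 656 \sqrt{11} + 120 \cdot 25 = 656 \sqrt{11} + 3000 = 3000 + 656 \sqrt{11}$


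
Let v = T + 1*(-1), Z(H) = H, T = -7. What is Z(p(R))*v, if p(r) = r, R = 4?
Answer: -32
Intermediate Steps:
v = -8 (v = -7 + 1*(-1) = -7 - 1 = -8)
Z(p(R))*v = 4*(-8) = -32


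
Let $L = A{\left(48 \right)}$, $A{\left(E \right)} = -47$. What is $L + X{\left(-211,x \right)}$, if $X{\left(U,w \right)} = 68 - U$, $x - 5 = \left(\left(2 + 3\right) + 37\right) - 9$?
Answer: $232$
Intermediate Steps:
$L = -47$
$x = 38$ ($x = 5 + \left(\left(\left(2 + 3\right) + 37\right) - 9\right) = 5 + \left(\left(5 + 37\right) - 9\right) = 5 + \left(42 - 9\right) = 5 + 33 = 38$)
$L + X{\left(-211,x \right)} = -47 + \left(68 - -211\right) = -47 + \left(68 + 211\right) = -47 + 279 = 232$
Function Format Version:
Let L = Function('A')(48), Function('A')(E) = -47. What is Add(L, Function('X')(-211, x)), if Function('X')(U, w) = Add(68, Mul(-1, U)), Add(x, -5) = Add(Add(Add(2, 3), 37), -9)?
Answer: 232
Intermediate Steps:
L = -47
x = 38 (x = Add(5, Add(Add(Add(2, 3), 37), -9)) = Add(5, Add(Add(5, 37), -9)) = Add(5, Add(42, -9)) = Add(5, 33) = 38)
Add(L, Function('X')(-211, x)) = Add(-47, Add(68, Mul(-1, -211))) = Add(-47, Add(68, 211)) = Add(-47, 279) = 232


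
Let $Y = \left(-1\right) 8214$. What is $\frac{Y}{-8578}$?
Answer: $\frac{4107}{4289} \approx 0.95757$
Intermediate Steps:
$Y = -8214$
$\frac{Y}{-8578} = - \frac{8214}{-8578} = \left(-8214\right) \left(- \frac{1}{8578}\right) = \frac{4107}{4289}$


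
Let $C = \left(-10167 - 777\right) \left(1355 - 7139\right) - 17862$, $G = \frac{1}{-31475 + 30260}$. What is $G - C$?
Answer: $- \frac{76887914311}{1215} \approx -6.3282 \cdot 10^{7}$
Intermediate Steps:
$G = - \frac{1}{1215}$ ($G = \frac{1}{-1215} = - \frac{1}{1215} \approx -0.00082305$)
$C = 63282234$ ($C = \left(-10944\right) \left(-5784\right) - 17862 = 63300096 - 17862 = 63282234$)
$G - C = - \frac{1}{1215} - 63282234 = - \frac{76887914311}{1215}$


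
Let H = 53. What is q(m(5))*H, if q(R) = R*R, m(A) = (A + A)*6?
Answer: 190800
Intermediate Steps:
m(A) = 12*A (m(A) = (2*A)*6 = 12*A)
q(R) = R²
q(m(5))*H = (12*5)²*53 = 60²*53 = 3600*53 = 190800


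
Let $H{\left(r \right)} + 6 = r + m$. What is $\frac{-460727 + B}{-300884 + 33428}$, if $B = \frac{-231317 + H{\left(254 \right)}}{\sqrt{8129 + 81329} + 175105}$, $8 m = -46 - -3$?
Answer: $\frac{113013603346621147}{65605184244988416} - \frac{264085 \sqrt{89458}}{9372169177855488} \approx 1.7226$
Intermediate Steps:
$m = - \frac{43}{8}$ ($m = \frac{-46 - -3}{8} = \frac{-46 + 3}{8} = \frac{1}{8} \left(-43\right) = - \frac{43}{8} \approx -5.375$)
$H{\left(r \right)} = - \frac{91}{8} + r$ ($H{\left(r \right)} = -6 + \left(r - \frac{43}{8}\right) = -6 + \left(- \frac{43}{8} + r\right) = - \frac{91}{8} + r$)
$B = - \frac{1848595}{8 \left(175105 + \sqrt{89458}\right)}$ ($B = \frac{-231317 + \left(- \frac{91}{8} + 254\right)}{\sqrt{8129 + 81329} + 175105} = \frac{-231317 + \frac{1941}{8}}{\sqrt{89458} + 175105} = - \frac{1848595}{8 \left(175105 + \sqrt{89458}\right)} \approx -1.3174$)
$\frac{-460727 + B}{-300884 + 33428} = \frac{-460727 - \left(\frac{323698227475}{245293372536} - \frac{1848595 \sqrt{89458}}{245293372536}\right)}{-300884 + 33428} = \frac{- \frac{113013603346621147}{245293372536} + \frac{1848595 \sqrt{89458}}{245293372536}}{-267456} = \left(- \frac{113013603346621147}{245293372536} + \frac{1848595 \sqrt{89458}}{245293372536}\right) \left(- \frac{1}{267456}\right) = \frac{113013603346621147}{65605184244988416} - \frac{264085 \sqrt{89458}}{9372169177855488}$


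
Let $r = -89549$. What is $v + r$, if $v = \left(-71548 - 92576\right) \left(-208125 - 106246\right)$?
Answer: $51595736455$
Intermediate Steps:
$v = 51595826004$ ($v = \left(-164124\right) \left(-314371\right) = 51595826004$)
$v + r = 51595826004 - 89549 = 51595736455$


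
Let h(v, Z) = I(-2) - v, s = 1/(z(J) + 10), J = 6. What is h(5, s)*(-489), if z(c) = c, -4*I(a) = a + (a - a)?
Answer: 4401/2 ≈ 2200.5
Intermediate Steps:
I(a) = -a/4 (I(a) = -(a + (a - a))/4 = -(a + 0)/4 = -a/4)
s = 1/16 (s = 1/(6 + 10) = 1/16 ≈ 0.062500)
h(v, Z) = ½ - v (h(v, Z) = -¼*(-2) - v = ½ - v)
h(5, s)*(-489) = (½ - 1*5)*(-489) = (½ - 5)*(-489) = -9/2*(-489) = 4401/2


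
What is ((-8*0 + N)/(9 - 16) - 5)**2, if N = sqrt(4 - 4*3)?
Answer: 1217/49 + 20*I*sqrt(2)/7 ≈ 24.837 + 4.0406*I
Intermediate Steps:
N = 2*I*sqrt(2) (N = sqrt(4 - 12) = sqrt(-8) = 2*I*sqrt(2) ≈ 2.8284*I)
((-8*0 + N)/(9 - 16) - 5)**2 = ((-8*0 + 2*I*sqrt(2))/(9 - 16) - 5)**2 = ((0 + 2*I*sqrt(2))/(-7) - 5)**2 = ((2*I*sqrt(2))*(-1/7) - 5)**2 = (-2*I*sqrt(2)/7 - 5)**2 = (-5 - 2*I*sqrt(2)/7)**2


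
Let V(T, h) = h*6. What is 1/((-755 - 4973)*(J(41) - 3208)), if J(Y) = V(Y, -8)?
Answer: 1/18650368 ≈ 5.3618e-8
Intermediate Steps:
V(T, h) = 6*h
J(Y) = -48 (J(Y) = 6*(-8) = -48)
1/((-755 - 4973)*(J(41) - 3208)) = 1/((-755 - 4973)*(-48 - 3208)) = 1/(-5728*(-3256)) = 1/18650368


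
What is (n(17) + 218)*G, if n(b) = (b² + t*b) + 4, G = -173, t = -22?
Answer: -23701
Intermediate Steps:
n(b) = 4 + b² - 22*b (n(b) = (b² - 22*b) + 4 = 4 + b² - 22*b)
(n(17) + 218)*G = ((4 + 17² - 22*17) + 218)*(-173) = ((4 + 289 - 374) + 218)*(-173) = (-81 + 218)*(-173) = 137*(-173) = -23701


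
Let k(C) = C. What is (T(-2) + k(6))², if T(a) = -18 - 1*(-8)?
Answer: 16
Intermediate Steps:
T(a) = -10 (T(a) = -18 + 8 = -10)
(T(-2) + k(6))² = (-10 + 6)² = (-4)² = 16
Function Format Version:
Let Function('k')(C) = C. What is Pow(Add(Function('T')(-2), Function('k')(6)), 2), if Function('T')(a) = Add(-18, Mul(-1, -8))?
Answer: 16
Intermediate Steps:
Function('T')(a) = -10 (Function('T')(a) = Add(-18, 8) = -10)
Pow(Add(Function('T')(-2), Function('k')(6)), 2) = Pow(Add(-10, 6), 2) = Pow(-4, 2) = 16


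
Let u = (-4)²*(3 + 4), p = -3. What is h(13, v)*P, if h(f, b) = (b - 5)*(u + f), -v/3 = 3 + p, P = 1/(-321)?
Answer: 625/321 ≈ 1.9470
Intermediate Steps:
P = -1/321 ≈ -0.0031153
u = 112 (u = 16*7 = 112)
v = 0 (v = -3*(3 - 3) = -3*0 = 0)
h(f, b) = (-5 + b)*(112 + f) (h(f, b) = (b - 5)*(112 + f) = (-5 + b)*(112 + f))
h(13, v)*P = (-560 - 5*13 + 112*0 + 0*13)*(-1/321) = (-560 - 65 + 0 + 0)*(-1/321) = -625*(-1/321) = 625/321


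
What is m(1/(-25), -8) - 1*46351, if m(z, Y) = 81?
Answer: -46270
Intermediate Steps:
m(1/(-25), -8) - 1*46351 = 81 - 1*46351 = 81 - 46351 = -46270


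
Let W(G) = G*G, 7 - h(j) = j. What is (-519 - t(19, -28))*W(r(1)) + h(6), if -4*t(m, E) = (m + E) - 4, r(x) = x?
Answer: -2085/4 ≈ -521.25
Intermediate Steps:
h(j) = 7 - j
t(m, E) = 1 - E/4 - m/4 (t(m, E) = -((m + E) - 4)/4 = -((E + m) - 4)/4 = -(-4 + E + m)/4 = 1 - E/4 - m/4)
W(G) = G²
(-519 - t(19, -28))*W(r(1)) + h(6) = (-519 - (1 - ¼*(-28) - ¼*19))*1² + (7 - 1*6) = (-519 - (1 + 7 - 19/4))*1 + (7 - 6) = (-519 - 1*13/4)*1 + 1 = (-519 - 13/4)*1 + 1 = -2089/4*1 + 1 = -2089/4 + 1 = -2085/4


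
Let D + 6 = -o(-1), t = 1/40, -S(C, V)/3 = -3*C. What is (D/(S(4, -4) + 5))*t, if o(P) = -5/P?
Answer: -11/1640 ≈ -0.0067073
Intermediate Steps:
S(C, V) = 9*C (S(C, V) = -(-9)*C = 9*C)
t = 1/40 ≈ 0.025000
D = -11 (D = -6 - (-5)/(-1) = -6 - (-5)*(-1) = -6 - 1*5 = -6 - 5 = -11)
(D/(S(4, -4) + 5))*t = -11/(9*4 + 5)*(1/40) = -11/(36 + 5)*(1/40) = -11/41*(1/40) = -11*1/41*(1/40) = -11/41*1/40 = -11/1640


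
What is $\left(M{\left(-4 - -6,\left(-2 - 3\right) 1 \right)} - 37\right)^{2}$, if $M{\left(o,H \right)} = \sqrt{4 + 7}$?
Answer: $\left(37 - \sqrt{11}\right)^{2} \approx 1134.6$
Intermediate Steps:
$M{\left(o,H \right)} = \sqrt{11}$
$\left(M{\left(-4 - -6,\left(-2 - 3\right) 1 \right)} - 37\right)^{2} = \left(\sqrt{11} - 37\right)^{2} = \left(-37 + \sqrt{11}\right)^{2}$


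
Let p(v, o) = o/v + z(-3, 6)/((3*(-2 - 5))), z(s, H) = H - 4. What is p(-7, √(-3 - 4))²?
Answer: -59/441 + 4*I*√7/147 ≈ -0.13379 + 0.071993*I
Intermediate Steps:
z(s, H) = -4 + H
p(v, o) = -2/21 + o/v (p(v, o) = o/v + (-4 + 6)/((3*(-2 - 5))) = o/v + 2/((3*(-7))) = o/v + 2/(-21) = o/v + 2*(-1/21) = o/v - 2/21 = -2/21 + o/v)
p(-7, √(-3 - 4))² = (-2/21 + √(-3 - 4)/(-7))² = (-2/21 + √(-7)*(-⅐))² = (-2/21 + (I*√7)*(-⅐))² = (-2/21 - I*√7/7)²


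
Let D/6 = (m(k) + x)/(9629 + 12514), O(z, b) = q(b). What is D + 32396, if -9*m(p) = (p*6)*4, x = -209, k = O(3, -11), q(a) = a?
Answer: 65213050/2013 ≈ 32396.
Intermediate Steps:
O(z, b) = b
k = -11
m(p) = -8*p/3 (m(p) = -p*6*4/9 = -6*p*4/9 = -8*p/3)
D = -98/2013 (D = 6*((-8/3*(-11) - 209)/(9629 + 12514)) = 6*((88/3 - 209)/22143) = 6*(-539/3*1/22143) = 6*(-49/6039) = -98/2013 ≈ -0.048684)
D + 32396 = -98/2013 + 32396 = 65213050/2013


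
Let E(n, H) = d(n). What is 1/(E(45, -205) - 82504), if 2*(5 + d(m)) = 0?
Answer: -1/82509 ≈ -1.2120e-5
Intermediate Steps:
d(m) = -5 (d(m) = -5 + (1/2)*0 = -5 + 0 = -5)
E(n, H) = -5
1/(E(45, -205) - 82504) = 1/(-5 - 82504) = 1/(-82509) = -1/82509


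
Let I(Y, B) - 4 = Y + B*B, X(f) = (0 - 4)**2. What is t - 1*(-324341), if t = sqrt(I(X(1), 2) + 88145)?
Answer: 324341 + sqrt(88169) ≈ 3.2464e+5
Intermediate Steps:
X(f) = 16 (X(f) = (-4)**2 = 16)
I(Y, B) = 4 + Y + B**2 (I(Y, B) = 4 + (Y + B*B) = 4 + (Y + B**2) = 4 + Y + B**2)
t = sqrt(88169) (t = sqrt((4 + 16 + 2**2) + 88145) = sqrt((4 + 16 + 4) + 88145) = sqrt(24 + 88145) = sqrt(88169) ≈ 296.93)
t - 1*(-324341) = sqrt(88169) - 1*(-324341) = sqrt(88169) + 324341 = 324341 + sqrt(88169)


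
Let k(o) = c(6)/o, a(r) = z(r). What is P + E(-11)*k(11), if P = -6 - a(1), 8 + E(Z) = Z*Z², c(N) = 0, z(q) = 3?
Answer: -9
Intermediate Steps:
a(r) = 3
E(Z) = -8 + Z³ (E(Z) = -8 + Z*Z² = -8 + Z³)
k(o) = 0 (k(o) = 0/o = 0)
P = -9 (P = -6 - 1*3 = -6 - 3 = -9)
P + E(-11)*k(11) = -9 + (-8 + (-11)³)*0 = -9 + (-8 - 1331)*0 = -9 - 1339*0 = -9 + 0 = -9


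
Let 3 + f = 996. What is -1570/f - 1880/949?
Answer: -3356770/942357 ≈ -3.5621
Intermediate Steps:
f = 993 (f = -3 + 996 = 993)
-1570/f - 1880/949 = -1570/993 - 1880/949 = -3356770/942357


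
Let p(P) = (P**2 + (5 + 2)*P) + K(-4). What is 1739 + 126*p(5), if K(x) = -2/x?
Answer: 9362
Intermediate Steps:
p(P) = 1/2 + P**2 + 7*P (p(P) = (P**2 + (5 + 2)*P) - 2/(-4) = (P**2 + 7*P) - 2*(-1/4) = (P**2 + 7*P) + 1/2 = 1/2 + P**2 + 7*P)
1739 + 126*p(5) = 1739 + 126*(1/2 + 5**2 + 7*5) = 1739 + 126*(1/2 + 25 + 35) = 1739 + 126*(121/2) = 1739 + 7623 = 9362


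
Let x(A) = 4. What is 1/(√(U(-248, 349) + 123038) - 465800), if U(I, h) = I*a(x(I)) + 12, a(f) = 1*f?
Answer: -232900/108484758971 - 3*√13562/216969517942 ≈ -2.1485e-6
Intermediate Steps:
a(f) = f
U(I, h) = 12 + 4*I (U(I, h) = I*4 + 12 = 4*I + 12 = 12 + 4*I)
1/(√(U(-248, 349) + 123038) - 465800) = 1/(√((12 + 4*(-248)) + 123038) - 465800) = 1/(√((12 - 992) + 123038) - 465800) = 1/(√(-980 + 123038) - 465800) = 1/(√122058 - 465800) = 1/(3*√13562 - 465800) = 1/(-465800 + 3*√13562)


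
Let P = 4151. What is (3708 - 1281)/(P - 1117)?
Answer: 2427/3034 ≈ 0.79993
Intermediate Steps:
(3708 - 1281)/(P - 1117) = (3708 - 1281)/(4151 - 1117) = 2427/3034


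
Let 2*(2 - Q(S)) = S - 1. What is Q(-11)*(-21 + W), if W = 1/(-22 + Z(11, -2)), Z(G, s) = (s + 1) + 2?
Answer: -3536/21 ≈ -168.38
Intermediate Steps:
Z(G, s) = 3 + s (Z(G, s) = (1 + s) + 2 = 3 + s)
Q(S) = 5/2 - S/2 (Q(S) = 2 - (S - 1)/2 = 2 - (-1 + S)/2 = 2 + (½ - S/2) = 5/2 - S/2)
W = -1/21 (W = 1/(-22 + (3 - 2)) = 1/(-22 + 1) = 1/(-21) = -1/21 ≈ -0.047619)
Q(-11)*(-21 + W) = (5/2 - ½*(-11))*(-21 - 1/21) = (5/2 + 11/2)*(-442/21) = 8*(-442/21) = -3536/21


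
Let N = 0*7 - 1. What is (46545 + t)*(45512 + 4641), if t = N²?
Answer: 2334421538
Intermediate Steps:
N = -1 (N = 0 - 1 = -1)
t = 1 (t = (-1)² = 1)
(46545 + t)*(45512 + 4641) = (46545 + 1)*(45512 + 4641) = 46546*50153 = 2334421538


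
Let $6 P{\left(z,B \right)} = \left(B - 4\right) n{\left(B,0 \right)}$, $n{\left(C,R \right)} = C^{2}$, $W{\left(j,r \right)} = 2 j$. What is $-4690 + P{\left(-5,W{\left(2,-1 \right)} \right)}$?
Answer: $-4690$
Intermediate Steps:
$P{\left(z,B \right)} = \frac{B^{2} \left(-4 + B\right)}{6}$ ($P{\left(z,B \right)} = \frac{\left(B - 4\right) B^{2}}{6} = \frac{\left(-4 + B\right) B^{2}}{6} = \frac{B^{2} \left(-4 + B\right)}{6}$)
$-4690 + P{\left(-5,W{\left(2,-1 \right)} \right)} = -4690 + \frac{\left(2 \cdot 2\right)^{2} \left(-4 + 2 \cdot 2\right)}{6} = -4690 + \frac{4^{2} \left(-4 + 4\right)}{6} = -4690 + \frac{1}{6} \cdot 16 \cdot 0 = -4690 + 0 = -4690$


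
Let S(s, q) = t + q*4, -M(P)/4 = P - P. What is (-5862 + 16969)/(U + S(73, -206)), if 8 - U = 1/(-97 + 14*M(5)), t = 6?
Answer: -1077379/78569 ≈ -13.713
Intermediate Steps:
M(P) = 0 (M(P) = -4*(P - P) = -4*0 = 0)
U = 777/97 (U = 8 - 1/(-97 + 14*0) = 8 - 1/(-97 + 0) = 8 - 1/(-97) = 8 - 1*(-1/97) = 8 + 1/97 = 777/97 ≈ 8.0103)
S(s, q) = 6 + 4*q (S(s, q) = 6 + q*4 = 6 + 4*q)
(-5862 + 16969)/(U + S(73, -206)) = (-5862 + 16969)/(777/97 + (6 + 4*(-206))) = 11107/(777/97 + (6 - 824)) = 11107/(777/97 - 818) = 11107/(-78569/97) = 11107*(-97/78569) = -1077379/78569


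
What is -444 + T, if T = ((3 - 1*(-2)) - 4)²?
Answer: -443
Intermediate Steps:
T = 1 (T = ((3 + 2) - 4)² = (5 - 4)² = 1² = 1)
-444 + T = -444 + 1 = -443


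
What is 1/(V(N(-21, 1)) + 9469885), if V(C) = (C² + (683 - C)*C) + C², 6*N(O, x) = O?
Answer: 4/37870027 ≈ 1.0562e-7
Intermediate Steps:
N(O, x) = O/6
V(C) = 2*C² + C*(683 - C) (V(C) = (C² + C*(683 - C)) + C² = 2*C² + C*(683 - C))
1/(V(N(-21, 1)) + 9469885) = 1/(((⅙)*(-21))*(683 + (⅙)*(-21)) + 9469885) = 1/(-7*(683 - 7/2)/2 + 9469885) = 1/(-7/2*1359/2 + 9469885) = 1/(-9513/4 + 9469885) = 1/(37870027/4) = 4/37870027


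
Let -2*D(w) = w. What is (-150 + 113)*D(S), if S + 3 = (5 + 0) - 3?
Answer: -37/2 ≈ -18.500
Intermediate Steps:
S = -1 (S = -3 + ((5 + 0) - 3) = -3 + (5 - 3) = -3 + 2 = -1)
D(w) = -w/2
(-150 + 113)*D(S) = (-150 + 113)*(-½*(-1)) = -37*½ = -37/2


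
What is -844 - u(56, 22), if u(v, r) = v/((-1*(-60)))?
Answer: -12674/15 ≈ -844.93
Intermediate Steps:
u(v, r) = v/60
-844 - u(56, 22) = -844 - 56/60 = -844 - 1*14/15 = -844 - 14/15 = -12674/15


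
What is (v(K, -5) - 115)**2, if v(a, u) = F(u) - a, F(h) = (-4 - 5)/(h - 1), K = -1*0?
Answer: 51529/4 ≈ 12882.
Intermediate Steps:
K = 0
F(h) = -9/(-1 + h)
v(a, u) = -a - 9/(-1 + u) (v(a, u) = -9/(-1 + u) - a = -a - 9/(-1 + u))
(v(K, -5) - 115)**2 = ((-9 + 0 - 1*0*(-5))/(-1 - 5) - 115)**2 = ((-9 + 0 + 0)/(-6) - 115)**2 = (-1/6*(-9) - 115)**2 = (3/2 - 115)**2 = (-227/2)**2 = 51529/4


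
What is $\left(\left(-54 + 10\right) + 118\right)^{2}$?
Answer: $5476$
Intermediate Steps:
$\left(\left(-54 + 10\right) + 118\right)^{2} = \left(-44 + 118\right)^{2} = 74^{2} = 5476$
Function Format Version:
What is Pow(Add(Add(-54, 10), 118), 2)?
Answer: 5476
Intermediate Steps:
Pow(Add(Add(-54, 10), 118), 2) = Pow(Add(-44, 118), 2) = Pow(74, 2) = 5476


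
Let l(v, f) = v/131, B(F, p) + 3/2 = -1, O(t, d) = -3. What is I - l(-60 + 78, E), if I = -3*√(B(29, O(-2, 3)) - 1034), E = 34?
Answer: -18/131 - 3*I*√4146/2 ≈ -0.1374 - 96.584*I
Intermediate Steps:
B(F, p) = -5/2 (B(F, p) = -3/2 - 1 = -5/2)
l(v, f) = v/131 (l(v, f) = v*(1/131) = v/131)
I = -3*I*√4146/2 (I = -3*√(-5/2 - 1034) = -3*I*√4146/2 ≈ -96.584*I)
I - l(-60 + 78, E) = -3*I*√4146/2 - (-60 + 78)/131 = -3*I*√4146/2 - 18/131 = -18/131 - 3*I*√4146/2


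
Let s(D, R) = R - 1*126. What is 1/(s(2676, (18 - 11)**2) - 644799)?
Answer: -1/644876 ≈ -1.5507e-6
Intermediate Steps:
s(D, R) = -126 + R (s(D, R) = R - 126 = -126 + R)
1/(s(2676, (18 - 11)**2) - 644799) = 1/((-126 + (18 - 11)**2) - 644799) = 1/((-126 + 7**2) - 644799) = 1/((-126 + 49) - 644799) = 1/(-77 - 644799) = 1/(-644876) = -1/644876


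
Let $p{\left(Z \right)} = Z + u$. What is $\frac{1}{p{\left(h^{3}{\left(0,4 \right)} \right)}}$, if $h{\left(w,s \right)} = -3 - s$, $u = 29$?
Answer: $- \frac{1}{314} \approx -0.0031847$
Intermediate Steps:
$p{\left(Z \right)} = 29 + Z$ ($p{\left(Z \right)} = Z + 29 = 29 + Z$)
$\frac{1}{p{\left(h^{3}{\left(0,4 \right)} \right)}} = \frac{1}{29 + \left(-3 - 4\right)^{3}} = \frac{1}{29 + \left(-7\right)^{3}} = \frac{1}{29 - 343} = \frac{1}{-314} = - \frac{1}{314}$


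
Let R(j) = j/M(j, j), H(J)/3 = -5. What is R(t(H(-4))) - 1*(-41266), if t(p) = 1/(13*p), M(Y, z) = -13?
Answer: 104609311/2535 ≈ 41266.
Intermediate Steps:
H(J) = -15 (H(J) = 3*(-5) = -15)
t(p) = 1/(13*p)
R(j) = -j/13 (R(j) = j/(-13) = j*(-1/13) = -j/13)
R(t(H(-4))) - 1*(-41266) = -1/(169*(-15)) - 1*(-41266) = -(-1)/(169*15) + 41266 = -1/13*(-1/195) + 41266 = 1/2535 + 41266 = 104609311/2535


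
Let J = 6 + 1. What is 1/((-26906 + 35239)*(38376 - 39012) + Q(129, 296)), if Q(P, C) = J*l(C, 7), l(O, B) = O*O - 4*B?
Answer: -1/4686672 ≈ -2.1337e-7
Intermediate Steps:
l(O, B) = O**2 - 4*B
J = 7
Q(P, C) = -196 + 7*C**2 (Q(P, C) = 7*(C**2 - 4*7) = 7*(C**2 - 28) = 7*(-28 + C**2) = -196 + 7*C**2)
1/((-26906 + 35239)*(38376 - 39012) + Q(129, 296)) = 1/((-26906 + 35239)*(38376 - 39012) + (-196 + 7*296**2)) = 1/(8333*(-636) + (-196 + 7*87616)) = 1/(-5299788 + (-196 + 613312)) = 1/(-5299788 + 613116) = 1/(-4686672) = -1/4686672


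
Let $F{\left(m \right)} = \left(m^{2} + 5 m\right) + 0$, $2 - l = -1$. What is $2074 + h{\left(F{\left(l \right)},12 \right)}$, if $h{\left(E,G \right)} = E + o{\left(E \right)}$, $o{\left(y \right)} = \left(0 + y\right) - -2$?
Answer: $2124$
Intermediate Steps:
$l = 3$ ($l = 2 - -1 = 2 + 1 = 3$)
$o{\left(y \right)} = 2 + y$ ($o{\left(y \right)} = y + 2 = 2 + y$)
$F{\left(m \right)} = m^{2} + 5 m$
$h{\left(E,G \right)} = 2 + 2 E$ ($h{\left(E,G \right)} = E + \left(2 + E\right) = 2 + 2 E$)
$2074 + h{\left(F{\left(l \right)},12 \right)} = 2074 + \left(2 + 2 \cdot 3 \left(5 + 3\right)\right) = 2074 + \left(2 + 2 \cdot 3 \cdot 8\right) = 2074 + \left(2 + 2 \cdot 24\right) = 2074 + \left(2 + 48\right) = 2074 + 50 = 2124$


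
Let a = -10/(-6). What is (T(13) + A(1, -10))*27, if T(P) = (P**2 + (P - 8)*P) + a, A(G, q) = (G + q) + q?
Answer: 5850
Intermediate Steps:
a = 5/3 (a = -10*(-1/6) = 5/3 ≈ 1.6667)
A(G, q) = G + 2*q
T(P) = 5/3 + P**2 + P*(-8 + P) (T(P) = (P**2 + (P - 8)*P) + 5/3 = (P**2 + (-8 + P)*P) + 5/3 = (P**2 + P*(-8 + P)) + 5/3 = 5/3 + P**2 + P*(-8 + P))
(T(13) + A(1, -10))*27 = ((5/3 - 8*13 + 2*13**2) + (1 + 2*(-10)))*27 = ((5/3 - 104 + 2*169) + (1 - 20))*27 = ((5/3 - 104 + 338) - 19)*27 = (707/3 - 19)*27 = (650/3)*27 = 5850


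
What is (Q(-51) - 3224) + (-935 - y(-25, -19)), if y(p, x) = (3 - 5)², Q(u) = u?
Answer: -4214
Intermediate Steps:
y(p, x) = 4 (y(p, x) = (-2)² = 4)
(Q(-51) - 3224) + (-935 - y(-25, -19)) = (-51 - 3224) + (-935 - 1*4) = -3275 + (-935 - 4) = -3275 - 939 = -4214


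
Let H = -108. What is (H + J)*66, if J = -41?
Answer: -9834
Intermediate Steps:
(H + J)*66 = (-108 - 41)*66 = -149*66 = -9834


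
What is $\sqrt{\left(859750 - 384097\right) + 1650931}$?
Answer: $2 \sqrt{531646} \approx 1458.3$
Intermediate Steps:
$\sqrt{\left(859750 - 384097\right) + 1650931} = \sqrt{475653 + 1650931} = \sqrt{2126584} = 2 \sqrt{531646}$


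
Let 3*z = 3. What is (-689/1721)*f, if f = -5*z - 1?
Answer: 4134/1721 ≈ 2.4021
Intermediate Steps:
z = 1 (z = (⅓)*3 = 1)
f = -6 (f = -5*1 - 1 = -5 - 1 = -6)
(-689/1721)*f = -689/1721*(-6) = 4134/1721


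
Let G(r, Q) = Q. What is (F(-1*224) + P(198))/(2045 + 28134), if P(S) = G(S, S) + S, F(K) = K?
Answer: 172/30179 ≈ 0.0056993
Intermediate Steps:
P(S) = 2*S (P(S) = S + S = 2*S)
(F(-1*224) + P(198))/(2045 + 28134) = (-1*224 + 2*198)/(2045 + 28134) = (-224 + 396)/30179 = 172*(1/30179) = 172/30179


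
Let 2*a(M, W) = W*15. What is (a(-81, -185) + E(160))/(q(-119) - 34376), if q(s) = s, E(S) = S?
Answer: 491/13798 ≈ 0.035585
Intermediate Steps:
a(M, W) = 15*W/2 (a(M, W) = (W*15)/2 = (15*W)/2 = 15*W/2)
(a(-81, -185) + E(160))/(q(-119) - 34376) = ((15/2)*(-185) + 160)/(-119 - 34376) = (-2775/2 + 160)/(-34495) = -2455/2*(-1/34495) = 491/13798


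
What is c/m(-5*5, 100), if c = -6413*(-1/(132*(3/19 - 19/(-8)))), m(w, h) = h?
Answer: 1007/5250 ≈ 0.19181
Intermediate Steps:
c = 2014/105 (c = -6413*(-1/(132*(3*(1/19) - 19*(-⅛)))) = -6413*(-1/(132*(3/19 + 19/8))) = -6413/((22*(385/152))*(-6)) = -6413/((4235/76)*(-6)) = -6413/(-12705/38) = -6413*(-38/12705) = 2014/105 ≈ 19.181)
c/m(-5*5, 100) = (2014/105)/100 = (2014/105)*(1/100) = 1007/5250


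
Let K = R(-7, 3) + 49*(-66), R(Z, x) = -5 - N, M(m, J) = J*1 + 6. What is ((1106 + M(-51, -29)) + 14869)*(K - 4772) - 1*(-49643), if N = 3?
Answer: -127789685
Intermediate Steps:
M(m, J) = 6 + J (M(m, J) = J + 6 = 6 + J)
R(Z, x) = -8 (R(Z, x) = -5 - 1*3 = -5 - 3 = -8)
K = -3242 (K = -8 + 49*(-66) = -8 - 3234 = -3242)
((1106 + M(-51, -29)) + 14869)*(K - 4772) - 1*(-49643) = ((1106 + (6 - 29)) + 14869)*(-3242 - 4772) - 1*(-49643) = ((1106 - 23) + 14869)*(-8014) + 49643 = (1083 + 14869)*(-8014) + 49643 = 15952*(-8014) + 49643 = -127839328 + 49643 = -127789685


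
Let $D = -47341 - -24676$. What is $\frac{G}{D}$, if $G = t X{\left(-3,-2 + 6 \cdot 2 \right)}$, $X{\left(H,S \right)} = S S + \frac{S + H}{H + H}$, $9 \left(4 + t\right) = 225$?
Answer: $- \frac{4151}{45330} \approx -0.091573$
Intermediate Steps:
$t = 21$ ($t = -4 + \frac{1}{9} \cdot 225 = -4 + 25 = 21$)
$X{\left(H,S \right)} = S^{2} + \frac{H + S}{2 H}$
$G = \frac{4151}{2}$ ($G = 21 \left(\frac{1}{2} + \left(-2 + 6 \cdot 2\right)^{2} + \frac{-2 + 6 \cdot 2}{2 \left(-3\right)}\right) = 21 \left(\frac{1}{2} + \left(-2 + 12\right)^{2} + \frac{1}{2} \left(-2 + 12\right) \left(- \frac{1}{3}\right)\right) = 21 \left(\frac{1}{2} + 10^{2} + \frac{1}{2} \cdot 10 \left(- \frac{1}{3}\right)\right) = 21 \left(\frac{1}{2} + 100 - \frac{5}{3}\right) = 21 \cdot \frac{593}{6} = \frac{4151}{2} \approx 2075.5$)
$D = -22665$ ($D = -47341 + 24676 = -22665$)
$\frac{G}{D} = \frac{4151}{2 \left(-22665\right)} = \frac{4151}{2} \left(- \frac{1}{22665}\right) = - \frac{4151}{45330}$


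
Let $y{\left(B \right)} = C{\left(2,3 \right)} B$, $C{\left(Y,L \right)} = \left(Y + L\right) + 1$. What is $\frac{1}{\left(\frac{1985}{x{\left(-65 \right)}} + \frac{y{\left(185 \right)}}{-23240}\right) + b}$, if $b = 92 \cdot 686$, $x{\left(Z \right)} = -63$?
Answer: $\frac{20916}{1319390573} \approx 1.5853 \cdot 10^{-5}$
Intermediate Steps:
$C{\left(Y,L \right)} = 1 + L + Y$ ($C{\left(Y,L \right)} = \left(L + Y\right) + 1 = 1 + L + Y$)
$y{\left(B \right)} = 6 B$ ($y{\left(B \right)} = \left(1 + 3 + 2\right) B = 6 B$)
$b = 63112$
$\frac{1}{\left(\frac{1985}{x{\left(-65 \right)}} + \frac{y{\left(185 \right)}}{-23240}\right) + b} = \frac{1}{\left(\frac{1985}{-63} + \frac{6 \cdot 185}{-23240}\right) + 63112} = \frac{1}{\left(1985 \left(- \frac{1}{63}\right) + 1110 \left(- \frac{1}{23240}\right)\right) + 63112} = \frac{1}{\left(- \frac{1985}{63} - \frac{111}{2324}\right) + 63112} = \frac{1}{- \frac{660019}{20916} + 63112} = \frac{1}{\frac{1319390573}{20916}} = \frac{20916}{1319390573}$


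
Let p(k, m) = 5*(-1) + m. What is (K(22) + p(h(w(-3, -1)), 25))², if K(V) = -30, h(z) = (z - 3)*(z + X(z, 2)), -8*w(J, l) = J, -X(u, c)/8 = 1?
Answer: 100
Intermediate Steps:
X(u, c) = -8 (X(u, c) = -8*1 = -8)
w(J, l) = -J/8
h(z) = (-8 + z)*(-3 + z) (h(z) = (z - 3)*(z - 8) = (-3 + z)*(-8 + z) = (-8 + z)*(-3 + z))
p(k, m) = -5 + m
(K(22) + p(h(w(-3, -1)), 25))² = (-30 + (-5 + 25))² = (-30 + 20)² = (-10)² = 100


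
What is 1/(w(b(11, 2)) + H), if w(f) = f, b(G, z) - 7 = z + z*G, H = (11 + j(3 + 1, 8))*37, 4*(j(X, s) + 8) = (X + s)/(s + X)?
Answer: 4/605 ≈ 0.0066116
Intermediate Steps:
j(X, s) = -31/4 (j(X, s) = -8 + ((X + s)/(s + X))/4 = -8 + ((X + s)/(X + s))/4 = -8 + (¼)*1 = -8 + ¼ = -31/4)
H = 481/4 (H = (11 - 31/4)*37 = (13/4)*37 = 481/4 ≈ 120.25)
b(G, z) = 7 + z + G*z (b(G, z) = 7 + (z + z*G) = 7 + (z + G*z) = 7 + z + G*z)
1/(w(b(11, 2)) + H) = 1/((7 + 2 + 11*2) + 481/4) = 1/((7 + 2 + 22) + 481/4) = 1/(31 + 481/4) = 1/(605/4) = 4/605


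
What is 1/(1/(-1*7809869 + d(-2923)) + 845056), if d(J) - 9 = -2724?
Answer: 7812584/6602070984703 ≈ 1.1834e-6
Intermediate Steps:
d(J) = -2715 (d(J) = 9 - 2724 = -2715)
1/(1/(-1*7809869 + d(-2923)) + 845056) = 1/(1/(-1*7809869 - 2715) + 845056) = 1/(1/(-7809869 - 2715) + 845056) = 1/(1/(-7812584) + 845056) = 1/(-1/7812584 + 845056) = 1/(6602070984703/7812584) = 7812584/6602070984703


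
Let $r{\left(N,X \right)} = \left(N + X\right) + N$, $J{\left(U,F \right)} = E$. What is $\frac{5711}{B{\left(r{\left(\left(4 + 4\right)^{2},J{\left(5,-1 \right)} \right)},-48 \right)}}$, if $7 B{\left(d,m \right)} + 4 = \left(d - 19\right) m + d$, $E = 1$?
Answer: $- \frac{39977}{5155} \approx -7.755$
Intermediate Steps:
$J{\left(U,F \right)} = 1$
$r{\left(N,X \right)} = X + 2 N$
$B{\left(d,m \right)} = - \frac{4}{7} + \frac{d}{7} + \frac{m \left(-19 + d\right)}{7}$ ($B{\left(d,m \right)} = - \frac{4}{7} + \frac{\left(d - 19\right) m + d}{7} = - \frac{4}{7} + \frac{\left(-19 + d\right) m + d}{7} = - \frac{4}{7} + \frac{m \left(-19 + d\right) + d}{7} = - \frac{4}{7} + \frac{d + m \left(-19 + d\right)}{7} = - \frac{4}{7} + \left(\frac{d}{7} + \frac{m \left(-19 + d\right)}{7}\right) = - \frac{4}{7} + \frac{d}{7} + \frac{m \left(-19 + d\right)}{7}$)
$\frac{5711}{B{\left(r{\left(\left(4 + 4\right)^{2},J{\left(5,-1 \right)} \right)},-48 \right)}} = \frac{5711}{- \frac{4}{7} - - \frac{912}{7} + \frac{1 + 2 \left(4 + 4\right)^{2}}{7} + \frac{1}{7} \left(1 + 2 \left(4 + 4\right)^{2}\right) \left(-48\right)} = \frac{5711}{- \frac{4}{7} + \frac{912}{7} + \frac{1 + 2 \cdot 8^{2}}{7} + \frac{1}{7} \left(1 + 2 \cdot 8^{2}\right) \left(-48\right)} = \frac{5711}{- \frac{4}{7} + \frac{912}{7} + \frac{1 + 2 \cdot 64}{7} + \frac{1}{7} \left(1 + 2 \cdot 64\right) \left(-48\right)} = \frac{5711}{- \frac{4}{7} + \frac{912}{7} + \frac{1 + 128}{7} + \frac{1}{7} \left(1 + 128\right) \left(-48\right)} = \frac{5711}{- \frac{4}{7} + \frac{912}{7} + \frac{1}{7} \cdot 129 + \frac{1}{7} \cdot 129 \left(-48\right)} = \frac{5711}{- \frac{4}{7} + \frac{912}{7} + \frac{129}{7} - \frac{6192}{7}} = \frac{5711}{- \frac{5155}{7}} = 5711 \left(- \frac{7}{5155}\right) = - \frac{39977}{5155}$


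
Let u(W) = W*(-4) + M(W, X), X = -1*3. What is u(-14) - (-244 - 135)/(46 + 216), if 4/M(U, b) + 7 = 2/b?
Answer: 343029/6026 ≈ 56.925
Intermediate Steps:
X = -3
M(U, b) = 4/(-7 + 2/b)
u(W) = -12/23 - 4*W (u(W) = W*(-4) - 4*(-3)/(-2 + 7*(-3)) = -4*W - 4*(-3)/(-2 - 21) = -4*W - 4*(-3)/(-23) = -4*W - 4*(-3)*(-1/23) = -4*W - 12/23 = -12/23 - 4*W)
u(-14) - (-244 - 135)/(46 + 216) = (-12/23 - 4*(-14)) - (-244 - 135)/(46 + 216) = (-12/23 + 56) - (-379)/262 = 1276/23 - (-379)/262 = 1276/23 - 1*(-379/262) = 1276/23 + 379/262 = 343029/6026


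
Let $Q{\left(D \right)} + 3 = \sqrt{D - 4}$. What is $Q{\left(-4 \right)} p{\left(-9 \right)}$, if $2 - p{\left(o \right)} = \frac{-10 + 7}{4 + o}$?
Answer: $- \frac{21}{5} + \frac{14 i \sqrt{2}}{5} \approx -4.2 + 3.9598 i$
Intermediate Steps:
$p{\left(o \right)} = 2 + \frac{3}{4 + o}$ ($p{\left(o \right)} = 2 - \frac{-10 + 7}{4 + o} = 2 - - \frac{3}{4 + o} = 2 + \frac{3}{4 + o}$)
$Q{\left(D \right)} = -3 + \sqrt{-4 + D}$ ($Q{\left(D \right)} = -3 + \sqrt{D - 4} = -3 + \sqrt{-4 + D}$)
$Q{\left(-4 \right)} p{\left(-9 \right)} = \left(-3 + \sqrt{-4 - 4}\right) \frac{11 + 2 \left(-9\right)}{4 - 9} = \left(-3 + \sqrt{-8}\right) \frac{11 - 18}{-5} = \left(-3 + 2 i \sqrt{2}\right) \left(\left(- \frac{1}{5}\right) \left(-7\right)\right) = \left(-3 + 2 i \sqrt{2}\right) \frac{7}{5} = - \frac{21}{5} + \frac{14 i \sqrt{2}}{5}$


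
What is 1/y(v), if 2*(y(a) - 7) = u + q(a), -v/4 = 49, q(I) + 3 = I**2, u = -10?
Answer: 2/38417 ≈ 5.2060e-5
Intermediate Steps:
q(I) = -3 + I**2
v = -196 (v = -4*49 = -196)
y(a) = 1/2 + a**2/2 (y(a) = 7 + (-10 + (-3 + a**2))/2 = 7 + (-13 + a**2)/2 = 7 + (-13/2 + a**2/2) = 1/2 + a**2/2)
1/y(v) = 1/(1/2 + (1/2)*(-196)**2) = 1/(1/2 + (1/2)*38416) = 1/(1/2 + 19208) = 1/(38417/2) = 2/38417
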